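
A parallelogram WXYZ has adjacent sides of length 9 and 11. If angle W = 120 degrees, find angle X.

Consecutive angles are supplementary: angle X = 180 - 120 = 60 degrees.

60 degrees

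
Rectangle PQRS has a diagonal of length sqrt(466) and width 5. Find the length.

b = sqrt(d^2 - a^2) = sqrt(466 - 25) = sqrt(441) = 21

21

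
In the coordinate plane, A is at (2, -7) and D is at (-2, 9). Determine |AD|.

The horizontal distance is |-2 - 2| = 4 and the vertical distance is |9 - -7| = 16.
By the Pythagorean theorem, d = sqrt(4^2 + 16^2) = sqrt(272) = 4*sqrt(17).

4*sqrt(17)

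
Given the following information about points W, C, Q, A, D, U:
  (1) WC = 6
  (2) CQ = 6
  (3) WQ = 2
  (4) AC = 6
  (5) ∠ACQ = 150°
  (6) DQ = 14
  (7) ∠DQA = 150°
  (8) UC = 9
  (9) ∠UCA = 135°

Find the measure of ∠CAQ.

Step 1: By the law of cosines on triangle ACQ: AQ² = 6² + 6² − 2·6·6·cos(150°) = 134.35, so AQ ≈ 11.59.
Step 2: By the inverse law of cosines on triangle CAQ: cos(∠CAQ) = (6² + 11.59² − 6²) / (2·6·11.59) = 134.35/139.09 = 0.9659, so ∠CAQ = 15°.

Therefore, the measure of angle ∠CAQ = 15°.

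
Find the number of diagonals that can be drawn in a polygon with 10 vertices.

The number of diagonals in an n-gon is n(n - 3)/2.
For n = 10: 10(10 - 3)/2 = 10 × 7 / 2 = 35.

35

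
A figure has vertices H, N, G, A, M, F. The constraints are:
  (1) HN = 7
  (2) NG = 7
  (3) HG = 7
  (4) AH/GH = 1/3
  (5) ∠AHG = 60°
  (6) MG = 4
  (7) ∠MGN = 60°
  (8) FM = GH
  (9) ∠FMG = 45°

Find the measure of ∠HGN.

Step 1: By the inverse law of cosines on triangle HGN: cos(∠HGN) = (7² + 7² − 7²) / (2·7·7) = 49/98 = 0.5, so ∠HGN = 60°.

Therefore, the measure of angle ∠HGN = 60°.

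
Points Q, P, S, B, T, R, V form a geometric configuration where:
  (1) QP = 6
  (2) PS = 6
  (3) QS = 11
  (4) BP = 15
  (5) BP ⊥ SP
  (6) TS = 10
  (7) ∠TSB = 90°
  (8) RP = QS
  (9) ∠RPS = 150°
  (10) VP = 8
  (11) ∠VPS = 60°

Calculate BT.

Step 1: By the law of cosines on triangle BPS: BS² = 15² + 6² − 2·15·6·cos(90°) = 261, so BS = 3·√29.
Step 2: By the law of cosines on triangle BST: BT² = (3·√29)² + 10² − 2·3·√29·10·cos(90°) = 361, so BT = 19.

Therefore, the length of BT = 19.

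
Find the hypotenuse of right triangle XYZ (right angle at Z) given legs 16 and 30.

XY = sqrt(16^2 + 30^2) = sqrt(1156) = 34

34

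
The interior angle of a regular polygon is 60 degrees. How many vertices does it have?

The exterior angle is the supplement of the interior angle: 180 - 60 = 120 degrees.
Since the exterior angles of any convex polygon sum to 360 degrees, the number of sides is 360 / 120 = 3.

3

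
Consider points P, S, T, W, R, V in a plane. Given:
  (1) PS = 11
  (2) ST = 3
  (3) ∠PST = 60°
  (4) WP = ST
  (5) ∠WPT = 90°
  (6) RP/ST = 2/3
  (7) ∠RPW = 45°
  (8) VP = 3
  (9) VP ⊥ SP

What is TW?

From the given relations: WP = ST = 3.
Step 1: By the law of cosines on triangle PST: PT² = 11² + 3² − 2·11·3·cos(60°) = 97, so PT = √97.
Step 2: By the law of cosines on triangle TPW: TW² = √97² + 3² − 2·√97·3·cos(90°) = 106, so TW = √106.

Therefore, the length of TW = √106.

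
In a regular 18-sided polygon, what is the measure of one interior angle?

Each interior angle of a regular n-gon is (n - 2) * 180 / n.
For n = 18: (18 - 2) * 180 / 18 = 2880/18 = 160 degrees.

160 degrees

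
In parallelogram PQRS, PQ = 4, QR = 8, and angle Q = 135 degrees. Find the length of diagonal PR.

The diagonal of a parallelogram can be found by treating two adjacent sides and the diagonal as a triangle.
Applying the law of cosines with sides 4, 8 and included angle 135°:
d^2 = 16 + 64 - 64*cos(135°) = 32*sqrt(2) + 80
d = 4*sqrt(2*sqrt(2) + 5)

4*sqrt(2*sqrt(2) + 5)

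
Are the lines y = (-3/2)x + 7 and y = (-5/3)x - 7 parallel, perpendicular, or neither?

Slope of line 1: m1 = -3/2
Slope of line 2: m2 = -5/3
m1 != m2 and m1*m2 = 5/2 != -1. Neither.

Neither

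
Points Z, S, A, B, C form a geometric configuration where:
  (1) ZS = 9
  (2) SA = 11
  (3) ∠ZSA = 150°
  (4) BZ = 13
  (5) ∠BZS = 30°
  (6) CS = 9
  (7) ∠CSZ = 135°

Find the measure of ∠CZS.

Step 1: By the law of cosines on triangle ZSC: ZC² = 9² + 9² − 2·9·9·cos(135°) = 276.55, so ZC ≈ 16.63.
Step 2: By the inverse law of cosines on triangle CZS: cos(∠CZS) = (16.63² + 9² − 9²) / (2·16.63·9) = 276.55/299.34 = 0.9239, so ∠CZS = 22.5°.

Therefore, the measure of angle ∠CZS = 22.5°.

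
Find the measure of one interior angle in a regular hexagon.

Each interior angle of a regular n-gon is (n - 2) * 180 / n.
For n = 6: (6 - 2) * 180 / 6 = 720/6 = 120 degrees.

120 degrees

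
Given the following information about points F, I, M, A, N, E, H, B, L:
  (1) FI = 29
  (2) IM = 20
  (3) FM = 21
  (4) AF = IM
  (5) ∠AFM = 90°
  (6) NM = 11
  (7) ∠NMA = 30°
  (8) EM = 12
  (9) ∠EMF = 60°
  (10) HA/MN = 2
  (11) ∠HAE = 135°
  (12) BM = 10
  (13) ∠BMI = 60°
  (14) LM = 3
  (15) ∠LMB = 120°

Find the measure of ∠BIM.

Step 1: By the law of cosines on triangle IMB: IB² = 20² + 10² − 2·20·10·cos(60°) = 300, so IB = 10·√3.
Step 2: By the inverse law of cosines on triangle BIM: cos(∠BIM) = ((10·√3)² + 20² − 10²) / (2·10·√3·20) = 600/692.82 = 0.866, so ∠BIM = 30°.

Therefore, the measure of angle ∠BIM = 30°.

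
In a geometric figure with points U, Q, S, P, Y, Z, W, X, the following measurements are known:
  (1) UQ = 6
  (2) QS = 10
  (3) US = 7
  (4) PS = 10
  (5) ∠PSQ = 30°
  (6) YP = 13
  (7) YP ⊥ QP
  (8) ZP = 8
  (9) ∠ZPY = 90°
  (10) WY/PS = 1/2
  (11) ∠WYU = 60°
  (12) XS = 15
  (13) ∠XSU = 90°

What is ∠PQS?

Step 1: By the law of cosines on triangle QSP: QP² = 10² + 10² − 2·10·10·cos(30°) = 26.79, so QP ≈ 5.18.
Step 2: By the inverse law of cosines on triangle PQS: cos(∠PQS) = (5.18² + 10² − 10²) / (2·5.18·10) = 26.79/103.53 = 0.2588, so ∠PQS = 75°.

Therefore, the measure of angle ∠PQS = 75°.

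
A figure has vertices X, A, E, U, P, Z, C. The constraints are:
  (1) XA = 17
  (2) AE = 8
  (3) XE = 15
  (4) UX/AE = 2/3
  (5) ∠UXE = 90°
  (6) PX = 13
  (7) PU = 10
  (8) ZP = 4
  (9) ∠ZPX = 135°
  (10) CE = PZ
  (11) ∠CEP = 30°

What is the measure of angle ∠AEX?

Step 1: By the inverse law of cosines on triangle AEX: cos(∠AEX) = (8² + 15² − 17²) / (2·8·15) = 0/240 = 0, so ∠AEX = 90°.

Therefore, the measure of angle ∠AEX = 90°.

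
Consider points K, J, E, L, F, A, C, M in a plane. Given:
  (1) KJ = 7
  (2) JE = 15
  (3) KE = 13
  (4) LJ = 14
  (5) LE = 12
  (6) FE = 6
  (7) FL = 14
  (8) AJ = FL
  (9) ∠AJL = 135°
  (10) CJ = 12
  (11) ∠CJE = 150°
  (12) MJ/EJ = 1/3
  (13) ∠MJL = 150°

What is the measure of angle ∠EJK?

Step 1: By the inverse law of cosines on triangle EJK: cos(∠EJK) = (15² + 7² − 13²) / (2·15·7) = 105/210 = 0.5, so ∠EJK = 60°.

Therefore, the measure of angle ∠EJK = 60°.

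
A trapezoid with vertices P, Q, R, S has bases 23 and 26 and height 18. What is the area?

Area of a trapezoid = (base1 + base2) * height / 2
Area = (23 + 26) * 18 / 2
Area = 49 * 18 / 2
Area = 882 / 2
Area = 441

441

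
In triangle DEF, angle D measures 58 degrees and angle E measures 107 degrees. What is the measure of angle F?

Let angle F = x. Then 58 + 107 + x = 180.
x = 180 - 165 = 15 degrees.

15 degrees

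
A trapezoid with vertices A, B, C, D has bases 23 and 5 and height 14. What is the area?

A trapezoid's area equals the midsegment times the height.
The midsegment is (23 + 5) / 2 = 14.
Area = 14 * 14 = 196.

196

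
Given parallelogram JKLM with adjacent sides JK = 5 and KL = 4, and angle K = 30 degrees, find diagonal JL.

The diagonal of a parallelogram can be found by treating two adjacent sides and the diagonal as a triangle.
Applying the law of cosines with sides 5, 4 and included angle 30°:
d^2 = 25 + 16 - 40*cos(30°) = 41 - 20*sqrt(3)
d = sqrt(41 - 20*sqrt(3))

sqrt(41 - 20*sqrt(3))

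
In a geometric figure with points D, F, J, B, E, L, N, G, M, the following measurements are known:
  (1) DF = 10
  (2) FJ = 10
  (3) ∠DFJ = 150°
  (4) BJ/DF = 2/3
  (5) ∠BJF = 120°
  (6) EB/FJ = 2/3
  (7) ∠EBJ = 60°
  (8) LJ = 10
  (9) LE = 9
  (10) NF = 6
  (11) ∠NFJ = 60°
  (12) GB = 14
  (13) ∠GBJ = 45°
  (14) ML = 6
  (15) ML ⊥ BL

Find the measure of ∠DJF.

Step 1: By the law of cosines on triangle JFD: JD² = 10² + 10² − 2·10·10·cos(150°) = 373.21, so JD ≈ 19.32.
Step 2: By the inverse law of cosines on triangle DJF: cos(∠DJF) = (19.32² + 10² − 10²) / (2·19.32·10) = 373.21/386.37 = 0.9659, so ∠DJF = 15°.

Therefore, the measure of angle ∠DJF = 15°.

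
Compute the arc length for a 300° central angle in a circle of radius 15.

Arc length = 2πr × θ/360
= 2π × 15 × 5/6
= 25*pi

25*pi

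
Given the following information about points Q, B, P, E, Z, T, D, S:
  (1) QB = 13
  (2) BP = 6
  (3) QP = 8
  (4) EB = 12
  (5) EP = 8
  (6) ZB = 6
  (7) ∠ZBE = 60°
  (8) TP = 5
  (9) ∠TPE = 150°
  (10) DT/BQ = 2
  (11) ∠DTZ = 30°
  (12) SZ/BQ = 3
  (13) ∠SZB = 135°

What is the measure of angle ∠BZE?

Step 1: By the law of cosines on triangle ZBE: ZE² = 6² + 12² − 2·6·12·cos(60°) = 108, so ZE = 6·√3.
Step 2: By the inverse law of cosines on triangle BZE: cos(∠BZE) = (6² + (6·√3)² − 12²) / (2·6·6·√3) = 0/124.71 = 0, so ∠BZE = 90°.

Therefore, the measure of angle ∠BZE = 90°.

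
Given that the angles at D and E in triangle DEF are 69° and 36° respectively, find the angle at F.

angle F = 180 - 69 - 36 = 75 degrees.

75 degrees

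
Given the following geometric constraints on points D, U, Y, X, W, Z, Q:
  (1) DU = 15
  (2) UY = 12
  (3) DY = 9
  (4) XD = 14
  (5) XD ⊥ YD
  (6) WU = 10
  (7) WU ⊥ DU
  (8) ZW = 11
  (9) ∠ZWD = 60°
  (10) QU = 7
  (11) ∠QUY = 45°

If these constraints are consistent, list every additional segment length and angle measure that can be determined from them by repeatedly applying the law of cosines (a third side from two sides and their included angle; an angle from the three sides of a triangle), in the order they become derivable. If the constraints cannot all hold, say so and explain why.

The constraints are consistent. Derivable facts, in order:
After 1 step:
- DW = 5·√13
- YQ ≈ 8.61
- YX ≈ 16.64
- ∠DUY = 36.87°
- ∠DYU = 90°
- ∠UDY = 53.13°
After 2 steps:
- DZ ≈ 15.74
- ∠DWU = 56.31°
- ∠DXY = 32.74°
- ∠DYX = 57.26°
- ∠QYU = 35.07°
- ∠UDW = 33.69°
- ∠UQY = 99.93°
After 3 steps:
- ∠DZW = 82.75°
- ∠WDZ = 37.25°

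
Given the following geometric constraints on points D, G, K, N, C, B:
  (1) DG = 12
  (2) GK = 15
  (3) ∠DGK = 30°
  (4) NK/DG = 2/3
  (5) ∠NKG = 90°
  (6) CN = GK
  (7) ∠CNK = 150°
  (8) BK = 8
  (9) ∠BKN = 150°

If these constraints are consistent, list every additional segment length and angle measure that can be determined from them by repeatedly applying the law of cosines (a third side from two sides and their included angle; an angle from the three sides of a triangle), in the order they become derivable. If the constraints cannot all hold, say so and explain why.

The constraints are consistent. Derivable facts, in order:
After 1 step:
- DK ≈ 7.57
- GN = 17
- KC ≈ 22.29
- NB ≈ 15.45
After 2 steps:
- ∠BNK = 15°
- ∠CKN = 19.66°
- ∠DKG = 52.48°
- ∠GDK = 97.52°
- ∠GNK = 61.93°
- ∠KBN = 15°
- ∠KCN = 10.34°
- ∠KGN = 28.07°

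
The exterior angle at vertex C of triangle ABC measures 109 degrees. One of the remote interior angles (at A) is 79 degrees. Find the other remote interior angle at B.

The exterior angle theorem states that an exterior angle equals the sum of the two non-adjacent interior angles.
So 109 = 79 + angle B, which gives angle B = 109 - 79 = 30 degrees.

30 degrees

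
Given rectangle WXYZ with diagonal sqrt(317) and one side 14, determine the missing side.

The diagonal of a rectangle forms a right triangle with the two sides.
Rearranging the Pythagorean theorem: missing side = sqrt(d^2 - known^2).
= sqrt(317 - 196) = sqrt(121) = 11.

11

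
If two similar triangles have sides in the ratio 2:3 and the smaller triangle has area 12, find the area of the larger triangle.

For similar figures, the area ratio equals the square of the side ratio.
Side ratio (the smaller triangle to the larger triangle) = 2:3, so area ratio = 2^2:3^2 = 4:9.
If the area of the smaller triangle is 12, then the area of the larger triangle = 12 * (9/4) = 27.

27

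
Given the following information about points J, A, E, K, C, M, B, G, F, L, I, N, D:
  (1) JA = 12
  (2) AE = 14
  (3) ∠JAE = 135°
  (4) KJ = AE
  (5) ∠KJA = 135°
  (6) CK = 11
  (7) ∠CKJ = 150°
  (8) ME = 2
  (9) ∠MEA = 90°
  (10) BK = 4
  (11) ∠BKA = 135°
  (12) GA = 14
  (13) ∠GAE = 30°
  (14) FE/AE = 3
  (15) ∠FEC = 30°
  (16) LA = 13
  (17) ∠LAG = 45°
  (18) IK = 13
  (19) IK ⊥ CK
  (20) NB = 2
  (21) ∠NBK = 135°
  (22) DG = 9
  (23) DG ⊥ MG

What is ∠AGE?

Step 1: By the law of cosines on triangle GAE: GE² = 14² + 14² − 2·14·14·cos(30°) = 52.52, so GE ≈ 7.25.
Step 2: By the inverse law of cosines on triangle AGE: cos(∠AGE) = (14² + 7.25² − 14²) / (2·14·7.25) = 52.52/202.91 = 0.2588, so ∠AGE = 75°.

Therefore, the measure of angle ∠AGE = 75°.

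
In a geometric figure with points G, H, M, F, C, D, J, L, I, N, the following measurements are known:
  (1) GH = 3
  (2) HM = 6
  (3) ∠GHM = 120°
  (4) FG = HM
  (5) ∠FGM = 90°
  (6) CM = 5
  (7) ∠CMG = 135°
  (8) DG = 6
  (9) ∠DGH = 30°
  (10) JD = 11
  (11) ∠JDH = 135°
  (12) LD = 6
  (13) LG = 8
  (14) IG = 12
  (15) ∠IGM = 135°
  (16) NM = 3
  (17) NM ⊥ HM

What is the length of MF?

From the given relations: FG = HM = 6.
Step 1: By the law of cosines on triangle GHM: GM² = 3² + 6² − 2·3·6·cos(120°) = 63, so GM = 3·√7.
Step 2: By the law of cosines on triangle MGF: MF² = (3·√7)² + 6² − 2·3·√7·6·cos(90°) = 99, so MF = 3·√11.

Therefore, the length of MF = 3·√11.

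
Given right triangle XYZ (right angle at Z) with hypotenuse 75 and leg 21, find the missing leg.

Rearranging the Pythagorean theorem to solve for the unknown leg:
leg^2 = hypotenuse^2 - known_leg^2 = 5625 - 441 = 5184
leg = sqrt(5184) = 72.

72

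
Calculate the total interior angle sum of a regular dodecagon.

The sum of interior angles of an n-sided polygon is (n - 2) * 180.
For n = 12: (12 - 2) * 180 = 10 * 180 = 1800 degrees.

1800 degrees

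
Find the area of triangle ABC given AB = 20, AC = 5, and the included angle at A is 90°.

Area = (1/2) * AB * AC * sin(A)
Area = (1/2) * 20 * 5 * sin(90°)
Area = (1/2) * 20 * 5 * 1
Area = 50

50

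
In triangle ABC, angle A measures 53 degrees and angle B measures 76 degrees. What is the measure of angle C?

Let angle C = x. Then 53 + 76 + x = 180.
x = 180 - 129 = 51 degrees.

51 degrees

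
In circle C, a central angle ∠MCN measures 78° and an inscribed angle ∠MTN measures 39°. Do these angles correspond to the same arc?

By the inscribed angle theorem, if both angles subtend the same arc, the inscribed angle must be half the central angle.
Half of 78° = 39°, which equals the given inscribed angle of 39°.
Therefore, yes, they correspond to the same arc.

Yes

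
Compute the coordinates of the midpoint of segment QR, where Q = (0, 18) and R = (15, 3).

The midpoint is the average of the coordinates:
x: (0 + 15)/2 = 15/2
y: (18 + 3)/2 = 21/2
Midpoint = (15/2, 21/2)

(15/2, 21/2)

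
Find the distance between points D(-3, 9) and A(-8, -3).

d = sqrt((-5)^2 + (-12)^2) = sqrt(169) = 13

13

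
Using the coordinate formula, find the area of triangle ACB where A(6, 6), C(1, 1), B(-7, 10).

Shoelace: Area = (1/2)|6(1-10) + 1(10-6) + -7(6-1)| = (1/2)(85) = 85/2

85/2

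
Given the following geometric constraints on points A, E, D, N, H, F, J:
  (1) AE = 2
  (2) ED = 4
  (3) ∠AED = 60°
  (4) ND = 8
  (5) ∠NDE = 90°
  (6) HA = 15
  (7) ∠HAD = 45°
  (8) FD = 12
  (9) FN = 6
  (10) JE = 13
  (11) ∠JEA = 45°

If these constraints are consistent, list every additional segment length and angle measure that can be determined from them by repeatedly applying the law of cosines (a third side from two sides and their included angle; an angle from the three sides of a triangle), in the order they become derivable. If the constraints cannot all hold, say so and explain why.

The constraints are consistent. Derivable facts, in order:
After 1 step:
- AD = 2·√3
- AJ ≈ 11.67
- EN = 4·√5
- ∠DFN = 36.34°
- ∠DNF = 117.28°
- ∠FDN = 26.38°
After 2 steps:
- DH ≈ 12.79
- ∠ADE = 30°
- ∠AJE = 6.96°
- ∠DAE = 90°
- ∠DEN = 63.43°
- ∠DNE = 26.57°
- ∠EAJ = 128.04°
After 3 steps:
- ∠ADH = 123.96°
- ∠AHD = 11.04°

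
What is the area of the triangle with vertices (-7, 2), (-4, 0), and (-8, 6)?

Shoelace: Area = (1/2)|-7(0-6) + -4(6-2) + -8(2-0)| = (1/2)(10) = 5

5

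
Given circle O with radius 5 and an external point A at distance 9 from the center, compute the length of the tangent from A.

The tangent, radius, and line from the external point to the center form a right triangle.
The right angle is where the tangent meets the radius.
By the Pythagorean theorem: tangent² + 5² = 9²
tangent² = 81 - 25 = 56
tangent = 2*sqrt(14)

2*sqrt(14)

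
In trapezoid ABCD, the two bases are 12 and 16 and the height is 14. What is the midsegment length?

The midsegment of a trapezoid = (base1 + base2) / 2
midsegment = (12 + 16) / 2
midsegment = 28 / 2
midsegment = 14

14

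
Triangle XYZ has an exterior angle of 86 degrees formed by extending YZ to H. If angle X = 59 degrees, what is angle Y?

The exterior angle theorem states that an exterior angle equals the sum of the two non-adjacent interior angles.
So 86 = 59 + angle Y, which gives angle Y = 86 - 59 = 27 degrees.

27 degrees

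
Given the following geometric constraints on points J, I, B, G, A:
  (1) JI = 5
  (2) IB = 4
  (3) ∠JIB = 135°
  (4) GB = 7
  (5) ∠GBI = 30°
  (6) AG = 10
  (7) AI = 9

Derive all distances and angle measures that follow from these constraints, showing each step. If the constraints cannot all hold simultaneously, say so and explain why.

The constraints are consistent.

Step 1: From JI = 5, IB = 4, and ∠JIB = 135°, by the law of cosines:
  JB² = JI² + IB² - 2·JI·IB·cos(135°) = 25 + 16 + 28.28 = 69.28
  JB ≈ 8.32

Step 2: From IB = 4, BG = 7, and ∠IBG = 30°, by the law of cosines:
  IG² = IB² + BG² - 2·IB·BG·cos(30°) = 16 + 49 - 48.5 = 16.5
  IG ≈ 4.06

Step 3: From JB = 8.32, JI = 5, BI = 4, by the inverse law of cosines:
  cos(∠BJI) = (JB² + JI² - BI²) / (2·JB·JI)
  ∠BJI = 19.86°

Step 4: From IA = 9, IG = 4.06, AG = 10, by the inverse law of cosines:
  cos(∠AIG) = (IA² + IG² - AG²) / (2·IA·IG)
  ∠AIG = 91.96°

Step 5: From IB = 4, IG = 4.06, BG = 7, by the inverse law of cosines:
  cos(∠BIG) = (IB² + IG² - BG²) / (2·IB·IG)
  ∠BIG = 120.51°

Step 6: From BI = 4, BJ = 8.32, IJ = 5, by the inverse law of cosines:
  cos(∠IBJ) = (BI² + BJ² - IJ²) / (2·BI·BJ)
  ∠IBJ = 25.14°

Step 7: From GA = 10, GI = 4.06, AI = 9, by the inverse law of cosines:
  cos(∠AGI) = (GA² + GI² - AI²) / (2·GA·GI)
  ∠AGI = 64.09°

Step 8: From GB = 7, GI = 4.06, BI = 4, by the inverse law of cosines:
  cos(∠BGI) = (GB² + GI² - BI²) / (2·GB·GI)
  ∠BGI = 29.49°

Step 9: From AG = 10, AI = 9, GI = 4.06, by the inverse law of cosines:
  cos(∠GAI) = (AG² + AI² - GI²) / (2·AG·AI)
  ∠GAI = 23.95°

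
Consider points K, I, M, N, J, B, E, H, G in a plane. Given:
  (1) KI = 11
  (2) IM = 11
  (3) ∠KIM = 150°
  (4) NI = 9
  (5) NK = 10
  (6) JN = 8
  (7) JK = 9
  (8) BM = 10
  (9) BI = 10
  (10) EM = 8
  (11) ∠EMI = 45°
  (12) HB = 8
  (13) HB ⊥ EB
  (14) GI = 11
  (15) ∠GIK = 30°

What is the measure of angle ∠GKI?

Step 1: By the law of cosines on triangle KIG: KG² = 11² + 11² − 2·11·11·cos(30°) = 32.42, so KG ≈ 5.69.
Step 2: By the inverse law of cosines on triangle GKI: cos(∠GKI) = (5.69² + 11² − 11²) / (2·5.69·11) = 32.42/125.27 = 0.2588, so ∠GKI = 75°.

Therefore, the measure of angle ∠GKI = 75°.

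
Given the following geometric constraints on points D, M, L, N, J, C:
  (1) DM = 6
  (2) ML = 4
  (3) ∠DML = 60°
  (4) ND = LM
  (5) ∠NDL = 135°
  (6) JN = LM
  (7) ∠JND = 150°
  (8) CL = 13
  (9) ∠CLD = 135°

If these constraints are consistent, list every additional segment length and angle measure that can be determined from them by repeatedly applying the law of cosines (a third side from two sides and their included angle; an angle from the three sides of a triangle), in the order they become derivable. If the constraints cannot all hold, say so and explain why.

The constraints are consistent. Derivable facts, in order:
After 1 step:
- DJ ≈ 7.73
- DL = 2·√7
After 2 steps:
- DC ≈ 17.15
- LN ≈ 8.6
- ∠DJN = 15°
- ∠DLM = 79.11°
- ∠JDN = 15°
- ∠LDM = 40.89°
After 3 steps:
- ∠CDL = 32.4°
- ∠DCL = 12.6°
- ∠DLN = 19.2°
- ∠DNL = 25.8°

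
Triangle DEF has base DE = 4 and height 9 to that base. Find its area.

Area = (1/2)(4)(9) = 18

18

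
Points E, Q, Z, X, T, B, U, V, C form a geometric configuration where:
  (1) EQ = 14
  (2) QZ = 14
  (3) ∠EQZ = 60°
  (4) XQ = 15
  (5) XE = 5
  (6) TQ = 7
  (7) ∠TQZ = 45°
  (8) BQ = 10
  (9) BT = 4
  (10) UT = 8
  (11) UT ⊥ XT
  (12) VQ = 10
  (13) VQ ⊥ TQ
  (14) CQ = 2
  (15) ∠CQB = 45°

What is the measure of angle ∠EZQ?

Step 1: By the law of cosines on triangle ZQE: ZE² = 14² + 14² − 2·14·14·cos(60°) = 196, so ZE = 14.
Step 2: By the inverse law of cosines on triangle EZQ: cos(∠EZQ) = (14² + 14² − 14²) / (2·14·14) = 196/392 = 0.5, so ∠EZQ = 60°.

Therefore, the measure of angle ∠EZQ = 60°.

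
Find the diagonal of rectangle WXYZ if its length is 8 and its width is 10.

A rectangle's diagonal splits it into two right triangles, with the diagonal as the hypotenuse.
By the Pythagorean theorem, d^2 = 8^2 + 10^2 = 164.
Therefore d = sqrt(164) = 2*sqrt(41).

2*sqrt(41)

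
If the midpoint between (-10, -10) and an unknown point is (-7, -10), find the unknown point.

Using the midpoint formula: M = ((x1 + x2)/2, (y1 + y2)/2)
We know M = (-7, -10) and S = (-10, -10)
For x: -7 = (-10 + x2)/2, so x2 = 2*-7 - -10 = -4
For y: -10 = (-10 + y2)/2, so y2 = 2*-10 - -10 = -10
Q = (-4, -10)

(-4, -10)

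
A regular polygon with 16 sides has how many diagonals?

Each of the 16 vertices connects to 13 non-adjacent vertices via diagonals.
Total connections = 16 × 13 = 208, but each diagonal is counted twice.
Number of diagonals = 208 / 2 = 104.

104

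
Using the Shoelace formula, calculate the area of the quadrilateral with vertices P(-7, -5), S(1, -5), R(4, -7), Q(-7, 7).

The Shoelace formula works by pairing each vertex with the next (cycling back to the first).
For each pair, compute x_i*y_(i+1) - x_(i+1)*y_i:
  (-7*-5 - 1*-5) = 40
  (1*-7 - 4*-5) = 13
  (4*7 - -7*-7) = -21
  (-7*-5 - -7*7) = 84
Taking half the absolute value of the total: Area = (1/2)(116) = 58.

58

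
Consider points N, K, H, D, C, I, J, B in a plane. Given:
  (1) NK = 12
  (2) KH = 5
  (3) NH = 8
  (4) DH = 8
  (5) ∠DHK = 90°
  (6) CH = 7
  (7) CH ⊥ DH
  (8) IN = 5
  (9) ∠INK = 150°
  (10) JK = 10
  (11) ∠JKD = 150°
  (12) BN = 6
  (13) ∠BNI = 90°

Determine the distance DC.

Step 1: By the law of cosines on triangle DHC: DC² = 8² + 7² − 2·8·7·cos(90°) = 113, so DC = √113.

Therefore, the length of DC = √113.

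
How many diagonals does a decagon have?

Each of the 10 vertices connects to 7 non-adjacent vertices via diagonals.
Total connections = 10 × 7 = 70, but each diagonal is counted twice.
Number of diagonals = 70 / 2 = 35.

35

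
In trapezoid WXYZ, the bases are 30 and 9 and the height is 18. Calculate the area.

Area = (30 + 9) * 18 / 2 = 702 / 2 = 351

351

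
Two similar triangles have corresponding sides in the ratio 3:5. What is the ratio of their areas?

Area ratio = (side ratio)^2 = (3/5)^2 = 9:25.

9:25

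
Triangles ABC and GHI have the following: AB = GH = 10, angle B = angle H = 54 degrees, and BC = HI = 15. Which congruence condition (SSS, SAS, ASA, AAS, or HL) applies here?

Consider the given information: AB = GH = 10, angle B = angle H = 54 degrees, and BC = HI = 15
This is not SSS or HL: SSS requires all three pairs of sides, but we don't have that. HL only applies to right triangles with matching hypotenuse and leg.
The correct criterion is SAS. Two pairs of corresponding sides and the included angle are equal (Side-Angle-Side).

SAS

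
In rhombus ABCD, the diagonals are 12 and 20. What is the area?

The diagonals of a rhombus divide it into four right triangles.
Each triangle has legs 12/ 2 = 6 and 20/2 = 10, so each has area (1/2)*6*10 = 30.
Four such triangles give total area = (d1 * d2) / 2 = 120.

120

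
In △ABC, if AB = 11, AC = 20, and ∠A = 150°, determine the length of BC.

By the law of cosines: BC^2 = AB^2 + AC^2 - 2*AB*AC*cos(A)
BC^2 = 11^2 + 20^2 - 2*11*20*cos(150°)
BC^2 = 121 + 400 - 440*(-sqrt(3)/2)
BC^2 = 220*sqrt(3) + 521
BC = sqrt(220*sqrt(3) + 521)

sqrt(220*sqrt(3) + 521)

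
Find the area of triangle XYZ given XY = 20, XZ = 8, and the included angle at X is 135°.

When two sides and the included angle are known, the area formula is (1/2)ab sin(C).
The height from one side to the opposite vertex is 8 sin(135°) = 4*sqrt(2).
Area = (1/2) * 20 * 4*sqrt(2) = 40*sqrt(2).

40*sqrt(2)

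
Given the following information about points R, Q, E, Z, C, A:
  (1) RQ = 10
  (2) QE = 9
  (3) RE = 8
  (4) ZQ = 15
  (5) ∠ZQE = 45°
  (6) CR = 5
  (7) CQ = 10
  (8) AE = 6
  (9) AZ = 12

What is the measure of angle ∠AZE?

Step 1: By the law of cosines on triangle ZQE: ZE² = 15² + 9² − 2·15·9·cos(45°) = 115.08, so ZE ≈ 10.73.
Step 2: By the inverse law of cosines on triangle AZE: cos(∠AZE) = (12² + 10.73² − 6²) / (2·12·10.73) = 223.08/257.46 = 0.8665, so ∠AZE = 29.95°.

Therefore, the measure of angle ∠AZE = 29.95°.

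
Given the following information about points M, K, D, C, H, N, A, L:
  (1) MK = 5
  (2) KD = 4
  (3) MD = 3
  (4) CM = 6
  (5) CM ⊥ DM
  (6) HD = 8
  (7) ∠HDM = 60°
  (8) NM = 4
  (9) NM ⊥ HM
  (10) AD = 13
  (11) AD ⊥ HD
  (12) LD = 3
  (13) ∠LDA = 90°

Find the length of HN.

Step 1: By the law of cosines on triangle HDM: HM² = 8² + 3² − 2·8·3·cos(60°) = 49, so HM = 7.
Step 2: By the law of cosines on triangle HMN: HN² = 7² + 4² − 2·7·4·cos(90°) = 65, so HN = √65.

Therefore, the length of HN = √65.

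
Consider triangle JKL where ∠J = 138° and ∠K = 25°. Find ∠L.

angle L = 180 - 138 - 25 = 17 degrees.

17 degrees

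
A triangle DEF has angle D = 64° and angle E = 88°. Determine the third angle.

The interior angles sum to 180°: angle F = 180 - 64 - 88 = 28°.
The triangle is acute (angles 64°, 88°, 28°).

28 degrees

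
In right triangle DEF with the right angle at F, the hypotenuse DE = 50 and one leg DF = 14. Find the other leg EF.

Rearranging the Pythagorean theorem to solve for the unknown leg:
leg^2 = hypotenuse^2 - known_leg^2 = 2500 - 196 = 2304
leg = sqrt(2304) = 48.

48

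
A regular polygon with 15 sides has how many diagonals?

Each of the 15 vertices connects to 12 non-adjacent vertices via diagonals.
Total connections = 15 × 12 = 180, but each diagonal is counted twice.
Number of diagonals = 180 / 2 = 90.

90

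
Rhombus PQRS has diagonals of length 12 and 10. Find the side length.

In a rhombus, the diagonals bisect each other perpendicularly, creating four congruent right triangles.
Each triangle has legs 6 (half of 12) and 5 (half of 10).
The hypotenuse of each right triangle is a side of the rhombus:
side = sqrt(6^2 + 5^2) = sqrt(61)

sqrt(61)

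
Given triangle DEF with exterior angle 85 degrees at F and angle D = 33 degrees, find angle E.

angle E = 85 - 33 = 52 degrees (exterior angle theorem).

52 degrees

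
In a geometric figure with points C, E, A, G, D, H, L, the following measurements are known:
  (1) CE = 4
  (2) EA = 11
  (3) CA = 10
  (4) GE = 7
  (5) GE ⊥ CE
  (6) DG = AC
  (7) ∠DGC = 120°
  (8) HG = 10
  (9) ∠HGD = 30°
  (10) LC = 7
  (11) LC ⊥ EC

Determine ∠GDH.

From the given relations: DG = AC = 10.
Step 1: By the law of cosines on triangle DGH: DH² = 10² + 10² − 2·10·10·cos(30°) = 26.79, so DH ≈ 5.18.
Step 2: By the inverse law of cosines on triangle GDH: cos(∠GDH) = (10² + 5.18² − 10²) / (2·10·5.18) = 26.79/103.53 = 0.2588, so ∠GDH = 75°.

Therefore, the measure of angle ∠GDH = 75°.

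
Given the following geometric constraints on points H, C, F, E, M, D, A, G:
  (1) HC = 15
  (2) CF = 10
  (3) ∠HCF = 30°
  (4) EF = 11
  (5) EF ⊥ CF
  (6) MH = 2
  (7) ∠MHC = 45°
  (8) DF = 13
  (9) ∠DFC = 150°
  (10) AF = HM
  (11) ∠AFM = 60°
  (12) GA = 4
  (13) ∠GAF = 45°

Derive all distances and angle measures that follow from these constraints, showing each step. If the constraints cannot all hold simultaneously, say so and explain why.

The constraints are consistent.

From the given relations:
  AF = HM = 2

Step 1: From HC = 15, CF = 10, and ∠HCF = 30°, by the law of cosines:
  HF² = HC² + CF² - 2·HC·CF·cos(30°) = 225 + 100 - 259.8 = 65.19
  HF ≈ 8.07

Step 2: From CF = 10, FE = 11, and ∠CFE = 90°, by the law of cosines:
  CE² = CF² + FE² - 2·CF·FE·cos(90°) = 100 + 121 - 0 = 221
  CE ≈ 14.87

Step 3: From CH = 15, HM = 2, and ∠CHM = 45°, by the law of cosines:
  CM² = CH² + HM² - 2·CH·HM·cos(45°) = 225 + 4 - 42.43 = 186.6
  CM ≈ 13.66

Step 4: From CF = 10, FD = 13, and ∠CFD = 150°, by the law of cosines:
  CD² = CF² + FD² - 2·CF·FD·cos(150°) = 100 + 169 + 225.2 = 494.2
  CD ≈ 22.23

Step 5: From FA = 2, AG = 4, and ∠FAG = 45°, by the law of cosines:
  FG² = FA² + AG² - 2·FA·AG·cos(45°) = 4 + 16 - 11.31 = 8.686
  FG ≈ 2.95

Step 6: From HC = 15, HF = 8.07, CF = 10, by the inverse law of cosines:
  cos(∠CHF) = (HC² + HF² - CF²) / (2·HC·HF)
  ∠CHF = 38.26°

Step 7: From CD = 22.23, CF = 10, DF = 13, by the inverse law of cosines:
  cos(∠DCF) = (CD² + CF² - DF²) / (2·CD·CF)
  ∠DCF = 17°

Step 8: From CE = 14.87, CF = 10, EF = 11, by the inverse law of cosines:
  cos(∠ECF) = (CE² + CF² - EF²) / (2·CE·CF)
  ∠ECF = 47.73°

Step 9: From CH = 15, CM = 13.66, HM = 2, by the inverse law of cosines:
  cos(∠HCM) = (CH² + CM² - HM²) / (2·CH·CM)
  ∠HCM = 5.94°

Step 10: From FA = 2, FG = 2.95, AG = 4, by the inverse law of cosines:
  cos(∠AFG) = (FA² + FG² - AG²) / (2·FA·FG)
  ∠AFG = 106.32°

Step 11: From FC = 10, FH = 8.07, CH = 15, by the inverse law of cosines:
  cos(∠CFH) = (FC² + FH² - CH²) / (2·FC·FH)
  ∠CFH = 111.74°

Step 12: From EC = 14.87, EF = 11, CF = 10, by the inverse law of cosines:
  cos(∠CEF) = (EC² + EF² - CF²) / (2·EC·EF)
  ∠CEF = 42.27°

Step 13: From MC = 13.66, MH = 2, CH = 15, by the inverse law of cosines:
  cos(∠CMH) = (MC² + MH² - CH²) / (2·MC·MH)
  ∠CMH = 129.06°

Step 14: From DC = 22.23, DF = 13, CF = 10, by the inverse law of cosines:
  cos(∠CDF) = (DC² + DF² - CF²) / (2·DC·DF)
  ∠CDF = 13°

Step 15: From GA = 4, GF = 2.95, AF = 2, by the inverse law of cosines:
  cos(∠AGF) = (GA² + GF² - AF²) / (2·GA·GF)
  ∠AGF = 28.68°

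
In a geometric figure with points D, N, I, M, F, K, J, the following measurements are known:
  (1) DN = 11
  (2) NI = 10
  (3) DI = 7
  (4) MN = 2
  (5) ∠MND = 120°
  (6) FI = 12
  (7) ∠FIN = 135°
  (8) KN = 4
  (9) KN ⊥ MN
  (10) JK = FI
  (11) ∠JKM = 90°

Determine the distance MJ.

From the given relations: JK = FI = 12.
Step 1: By the law of cosines on triangle KNM: KM² = 4² + 2² − 2·4·2·cos(90°) = 20, so KM = 2·√5.
Step 2: By the law of cosines on triangle MKJ: MJ² = (2·√5)² + 12² − 2·2·√5·12·cos(90°) = 164, so MJ = 2·√41.

Therefore, the length of MJ = 2·√41.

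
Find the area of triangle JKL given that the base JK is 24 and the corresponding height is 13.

Area = (1/2) * base * height
Area = (1/2) * 24 * 13
Area = 156

156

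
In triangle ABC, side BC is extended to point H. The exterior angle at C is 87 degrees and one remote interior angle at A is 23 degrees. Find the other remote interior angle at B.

The exterior angle theorem states that an exterior angle equals the sum of the two non-adjacent interior angles.
So 87 = 23 + angle B, which gives angle B = 87 - 23 = 64 degrees.

64 degrees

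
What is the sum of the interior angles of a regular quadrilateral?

The sum of interior angles of an n-sided polygon is (n - 2) * 180.
For n = 4: (4 - 2) * 180 = 2 * 180 = 360 degrees.

360 degrees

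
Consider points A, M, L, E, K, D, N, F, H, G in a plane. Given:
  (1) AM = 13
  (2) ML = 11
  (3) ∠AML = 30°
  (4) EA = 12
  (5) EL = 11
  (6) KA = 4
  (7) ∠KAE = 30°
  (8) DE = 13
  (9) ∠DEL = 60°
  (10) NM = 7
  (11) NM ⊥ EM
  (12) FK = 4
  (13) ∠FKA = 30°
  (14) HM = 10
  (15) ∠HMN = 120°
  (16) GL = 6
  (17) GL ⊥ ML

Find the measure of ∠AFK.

Step 1: By the law of cosines on triangle FKA: FA² = 4² + 4² − 2·4·4·cos(30°) = 4.29, so FA ≈ 2.07.
Step 2: By the inverse law of cosines on triangle AFK: cos(∠AFK) = (2.07² + 4² − 4²) / (2·2.07·4) = 4.29/16.56 = 0.2588, so ∠AFK = 75°.

Therefore, the measure of angle ∠AFK = 75°.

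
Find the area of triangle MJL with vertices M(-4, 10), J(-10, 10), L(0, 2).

Using the Shoelace formula for a triangle:
Area = (1/2)|x0(y1 - y2) + x1(y2 - y0) + x2(y0 - y1)|
Area = (1/2)|-4(10 - 2) + -10(2 - 10) + 0(10 - 10)|
Area = (1/2)|-32 + 80 + 0|
Area = (1/2)|48|
Area = (1/2)(48)
Area = 24

24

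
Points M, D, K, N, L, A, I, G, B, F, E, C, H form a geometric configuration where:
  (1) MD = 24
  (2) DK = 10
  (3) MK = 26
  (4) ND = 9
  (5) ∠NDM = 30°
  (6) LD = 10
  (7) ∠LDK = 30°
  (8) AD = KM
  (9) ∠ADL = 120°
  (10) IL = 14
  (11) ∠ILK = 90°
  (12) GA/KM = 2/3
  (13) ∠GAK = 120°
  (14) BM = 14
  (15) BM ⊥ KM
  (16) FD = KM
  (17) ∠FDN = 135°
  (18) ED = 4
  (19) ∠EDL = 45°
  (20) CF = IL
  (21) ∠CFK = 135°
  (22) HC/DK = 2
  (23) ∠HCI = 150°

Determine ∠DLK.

Step 1: By the law of cosines on triangle LDK: LK² = 10² + 10² − 2·10·10·cos(30°) = 26.79, so LK ≈ 5.18.
Step 2: By the inverse law of cosines on triangle DLK: cos(∠DLK) = (10² + 5.18² − 10²) / (2·10·5.18) = 26.79/103.53 = 0.2588, so ∠DLK = 75°.

Therefore, the measure of angle ∠DLK = 75°.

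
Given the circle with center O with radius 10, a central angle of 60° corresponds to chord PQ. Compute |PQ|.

Chord = 2(10) sin(30°) = 10

10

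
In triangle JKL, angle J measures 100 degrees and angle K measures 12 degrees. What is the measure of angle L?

angle L = 180 - 100 - 12 = 68 degrees.

68 degrees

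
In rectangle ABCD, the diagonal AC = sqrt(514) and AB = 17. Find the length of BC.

b = sqrt(d^2 - a^2) = sqrt(514 - 289) = sqrt(225) = 15

15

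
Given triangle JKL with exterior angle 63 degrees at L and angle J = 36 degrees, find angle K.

angle K = 63 - 36 = 27 degrees (exterior angle theorem).

27 degrees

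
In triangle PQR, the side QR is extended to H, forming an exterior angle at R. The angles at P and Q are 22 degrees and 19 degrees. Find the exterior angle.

By the exterior angle theorem, an exterior angle of a triangle equals the sum of the two remote interior angles.
Exterior angle = angle P + angle Q
Exterior angle = 22 + 19 = 41 degrees

41 degrees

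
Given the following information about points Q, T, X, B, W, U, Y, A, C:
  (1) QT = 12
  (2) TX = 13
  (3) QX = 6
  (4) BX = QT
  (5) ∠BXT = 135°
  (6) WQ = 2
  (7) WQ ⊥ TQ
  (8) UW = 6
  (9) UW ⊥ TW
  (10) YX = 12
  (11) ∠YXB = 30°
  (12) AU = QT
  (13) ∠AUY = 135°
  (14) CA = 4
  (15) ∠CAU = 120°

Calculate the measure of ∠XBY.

From the given relations: BX = QT = 12.
Step 1: By the law of cosines on triangle BXY: BY² = 12² + 12² − 2·12·12·cos(30°) = 38.58, so BY ≈ 6.21.
Step 2: By the inverse law of cosines on triangle XBY: cos(∠XBY) = (12² + 6.21² − 12²) / (2·12·6.21) = 38.58/149.08 = 0.2588, so ∠XBY = 75°.

Therefore, the measure of angle ∠XBY = 75°.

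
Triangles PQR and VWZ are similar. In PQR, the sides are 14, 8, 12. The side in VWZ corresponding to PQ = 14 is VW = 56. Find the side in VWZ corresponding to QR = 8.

Similar triangles have proportional sides. Setting up the proportion:
VW / PQ = WZ / QR
56 / 14 = WZ / 8
WZ = 8 * 56 / 14 = 32.

32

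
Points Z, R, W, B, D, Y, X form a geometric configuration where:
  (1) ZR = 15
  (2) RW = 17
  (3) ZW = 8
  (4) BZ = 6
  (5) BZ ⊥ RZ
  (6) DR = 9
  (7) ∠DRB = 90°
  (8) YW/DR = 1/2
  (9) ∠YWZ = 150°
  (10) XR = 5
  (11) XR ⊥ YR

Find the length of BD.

Step 1: By the law of cosines on triangle BZR: BR² = 6² + 15² − 2·6·15·cos(90°) = 261, so BR = 3·√29.
Step 2: By the law of cosines on triangle BRD: BD² = (3·√29)² + 9² − 2·3·√29·9·cos(90°) = 342, so BD = 3·√38.

Therefore, the length of BD = 3·√38.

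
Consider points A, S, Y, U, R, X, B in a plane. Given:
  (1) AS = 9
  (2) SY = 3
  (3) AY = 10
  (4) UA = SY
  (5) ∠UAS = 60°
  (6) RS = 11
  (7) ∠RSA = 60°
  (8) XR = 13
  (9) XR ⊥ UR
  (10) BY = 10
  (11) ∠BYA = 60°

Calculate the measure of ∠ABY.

Step 1: By the law of cosines on triangle BYA: BA² = 10² + 10² − 2·10·10·cos(60°) = 100, so BA = 10.
Step 2: By the inverse law of cosines on triangle ABY: cos(∠ABY) = (10² + 10² − 10²) / (2·10·10) = 100/200 = 0.5, so ∠ABY = 60°.

Therefore, the measure of angle ∠ABY = 60°.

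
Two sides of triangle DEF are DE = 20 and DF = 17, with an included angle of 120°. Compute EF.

Law of cosines: EF^2 = 20^2 + 17^2 - 2(20)(17)cos(120°) = 1029, so EF = 7*sqrt(21).

7*sqrt(21)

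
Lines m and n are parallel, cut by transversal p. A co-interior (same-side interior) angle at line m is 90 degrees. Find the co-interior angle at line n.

Co-interior (same-side interior) angles are between the parallel lines on the same side of the transversal.
Unlike corresponding or alternate interior angles, they are supplementary rather than equal.
So the angle = 180 - 90 = 90 degrees.

90 degrees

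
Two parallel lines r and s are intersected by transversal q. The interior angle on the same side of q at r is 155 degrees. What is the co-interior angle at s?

Co-interior angles sum to 180: 180 - 155 = 25 degrees.

25 degrees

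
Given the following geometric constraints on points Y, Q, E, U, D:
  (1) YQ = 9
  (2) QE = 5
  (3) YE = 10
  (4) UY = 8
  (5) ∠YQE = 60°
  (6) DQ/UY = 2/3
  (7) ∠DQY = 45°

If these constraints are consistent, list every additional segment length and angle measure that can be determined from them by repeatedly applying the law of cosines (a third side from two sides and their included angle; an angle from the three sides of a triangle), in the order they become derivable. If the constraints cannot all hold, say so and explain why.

These constraints are not satisfiable: (1), (2) and (3) fix all three sides of triangle YQE, so by the law of cosines cos(∠YQE) = (9² + 5² − 10²) / (2·9·5) = 0.0667, i.e. ∠YQE ≈ 86.18°, which contradicts (5) ∠YQE = 60°. No planar figure meets all of them, so nothing further can be derived.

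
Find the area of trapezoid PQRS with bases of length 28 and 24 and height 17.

A trapezoid's area equals the midsegment times the height.
The midsegment is (28 + 24) / 2 = 26.
Area = 26 * 17 = 442.

442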